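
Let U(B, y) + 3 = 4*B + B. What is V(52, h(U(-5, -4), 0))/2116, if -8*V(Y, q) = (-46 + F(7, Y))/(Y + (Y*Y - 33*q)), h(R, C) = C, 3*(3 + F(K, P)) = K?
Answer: 35/34990176 ≈ 1.0003e-6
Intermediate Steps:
U(B, y) = -3 + 5*B (U(B, y) = -3 + (4*B + B) = -3 + 5*B)
F(K, P) = -3 + K/3
V(Y, q) = 35/(6*(Y + Y**2 - 33*q)) (V(Y, q) = -(-46 + (-3 + (1/3)*7))/(8*(Y + (Y*Y - 33*q))) = -(-46 + (-3 + 7/3))/(8*(Y + (Y**2 - 33*q))) = -(-46 - 2/3)/(8*(Y + Y**2 - 33*q)) = -(-35)/(6*(Y + Y**2 - 33*q)) = 35/(6*(Y + Y**2 - 33*q)))
V(52, h(U(-5, -4), 0))/2116 = (35/(6*(52 + 52**2 - 33*0)))/2116 = (35/(6*(52 + 2704 + 0)))*(1/2116) = ((35/6)/2756)*(1/2116) = ((35/6)*(1/2756))*(1/2116) = (35/16536)*(1/2116) = 35/34990176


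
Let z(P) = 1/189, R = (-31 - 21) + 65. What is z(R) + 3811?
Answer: 720280/189 ≈ 3811.0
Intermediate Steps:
R = 13 (R = -52 + 65 = 13)
z(P) = 1/189
z(R) + 3811 = 1/189 + 3811 = 720280/189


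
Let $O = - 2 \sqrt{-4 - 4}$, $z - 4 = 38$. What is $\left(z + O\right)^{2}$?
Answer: $1732 - 336 i \sqrt{2} \approx 1732.0 - 475.18 i$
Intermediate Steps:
$z = 42$ ($z = 4 + 38 = 42$)
$O = - 4 i \sqrt{2}$ ($O = - 2 \sqrt{-8} = - 2 \cdot 2 i \sqrt{2} = - 4 i \sqrt{2} \approx - 5.6569 i$)
$\left(z + O\right)^{2} = \left(42 - 4 i \sqrt{2}\right)^{2}$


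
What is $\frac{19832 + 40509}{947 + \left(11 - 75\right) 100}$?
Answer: $- \frac{60341}{5453} \approx -11.066$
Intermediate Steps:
$\frac{19832 + 40509}{947 + \left(11 - 75\right) 100} = \frac{60341}{947 - 6400} = \frac{60341}{-5453} = 60341 \left(- \frac{1}{5453}\right) = - \frac{60341}{5453}$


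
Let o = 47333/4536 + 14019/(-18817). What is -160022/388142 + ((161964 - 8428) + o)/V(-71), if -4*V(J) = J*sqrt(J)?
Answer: -80011/194071 - 13105725307709*I*sqrt(71)/107567267598 ≈ -0.41228 - 1026.6*I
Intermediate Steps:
o = 827074877/85353912 (o = 47333*(1/4536) + 14019*(-1/18817) = 47333/4536 - 14019/18817 = 827074877/85353912 ≈ 9.6899)
V(J) = -J**(3/2)/4 (V(J) = -J*sqrt(J)/4 = -J**(3/2)/4)
-160022/388142 + ((161964 - 8428) + o)/V(-71) = -160022/388142 + ((161964 - 8428) + 827074877/85353912)/((-(-71)*I*sqrt(71)/4)) = -160022*1/388142 + (153536 + 827074877/85353912)/((-(-71)*I*sqrt(71)/4)) = -80011/194071 + 13105725307709/(85353912*((71*I*sqrt(71)/4))) = -80011/194071 + 13105725307709*(-4*I*sqrt(71)/5041)/85353912 = -80011/194071 - 13105725307709*I*sqrt(71)/107567267598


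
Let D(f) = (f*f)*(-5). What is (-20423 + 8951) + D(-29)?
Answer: -15677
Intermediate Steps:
D(f) = -5*f² (D(f) = f²*(-5) = -5*f²)
(-20423 + 8951) + D(-29) = (-20423 + 8951) - 5*(-29)² = -11472 - 5*841 = -11472 - 4205 = -15677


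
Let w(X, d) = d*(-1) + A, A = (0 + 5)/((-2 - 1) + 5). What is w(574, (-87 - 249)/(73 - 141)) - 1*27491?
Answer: -934777/34 ≈ -27493.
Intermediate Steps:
A = 5/2 (A = 5/(-3 + 5) = 5/2 ≈ 2.5000)
w(X, d) = 5/2 - d (w(X, d) = d*(-1) + 5/2 = -d + 5/2 = 5/2 - d)
w(574, (-87 - 249)/(73 - 141)) - 1*27491 = (5/2 - (-87 - 249)/(73 - 141)) - 1*27491 = (5/2 - (-336)/(-68)) - 27491 = (5/2 - (-336)*(-1)/68) - 27491 = (5/2 - 1*84/17) - 27491 = (5/2 - 84/17) - 27491 = -83/34 - 27491 = -934777/34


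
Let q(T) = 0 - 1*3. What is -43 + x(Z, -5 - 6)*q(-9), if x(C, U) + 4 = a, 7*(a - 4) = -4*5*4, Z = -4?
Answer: -61/7 ≈ -8.7143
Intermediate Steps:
q(T) = -3 (q(T) = 0 - 3 = -3)
a = -52/7 (a = 4 + (-4*5*4)/7 = 4 + (-20*4)/7 = 4 + (1/7)*(-80) = 4 - 80/7 = -52/7 ≈ -7.4286)
x(C, U) = -80/7 (x(C, U) = -4 - 52/7 = -80/7)
-43 + x(Z, -5 - 6)*q(-9) = -43 - 80/7*(-3) = -43 + 240/7 = -61/7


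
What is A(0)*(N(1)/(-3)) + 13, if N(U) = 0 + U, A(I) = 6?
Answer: 11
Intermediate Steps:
N(U) = U
A(0)*(N(1)/(-3)) + 13 = 6*(1/(-3)) + 13 = 6*(1*(-⅓)) + 13 = 6*(-⅓) + 13 = -2 + 13 = 11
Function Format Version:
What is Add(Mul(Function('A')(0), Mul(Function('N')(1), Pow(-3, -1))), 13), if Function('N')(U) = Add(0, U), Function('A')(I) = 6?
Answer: 11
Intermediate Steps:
Function('N')(U) = U
Add(Mul(Function('A')(0), Mul(Function('N')(1), Pow(-3, -1))), 13) = Add(Mul(6, Mul(1, Pow(-3, -1))), 13) = Add(Mul(6, Mul(1, Rational(-1, 3))), 13) = Add(Mul(6, Rational(-1, 3)), 13) = Add(-2, 13) = 11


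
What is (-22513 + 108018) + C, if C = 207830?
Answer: 293335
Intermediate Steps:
(-22513 + 108018) + C = (-22513 + 108018) + 207830 = 85505 + 207830 = 293335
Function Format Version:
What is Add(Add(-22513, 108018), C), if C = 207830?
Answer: 293335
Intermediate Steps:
Add(Add(-22513, 108018), C) = Add(Add(-22513, 108018), 207830) = Add(85505, 207830) = 293335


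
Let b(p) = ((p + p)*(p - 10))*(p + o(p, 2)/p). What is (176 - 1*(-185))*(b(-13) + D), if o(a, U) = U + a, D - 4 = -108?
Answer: -2661292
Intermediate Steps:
D = -104 (D = 4 - 108 = -104)
b(p) = 2*p*(-10 + p)*(p + (2 + p)/p) (b(p) = ((p + p)*(p - 10))*(p + (2 + p)/p) = ((2*p)*(-10 + p))*(p + (2 + p)/p) = (2*p*(-10 + p))*(p + (2 + p)/p) = 2*p*(-10 + p)*(p + (2 + p)/p))
(176 - 1*(-185))*(b(-13) + D) = (176 - 1*(-185))*((-40 - 18*(-13)² - 16*(-13) + 2*(-13)³) - 104) = (176 + 185)*((-40 - 18*169 + 208 + 2*(-2197)) - 104) = 361*((-40 - 3042 + 208 - 4394) - 104) = 361*(-7268 - 104) = 361*(-7372) = -2661292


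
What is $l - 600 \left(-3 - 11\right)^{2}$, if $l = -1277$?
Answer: $-118877$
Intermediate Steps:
$l - 600 \left(-3 - 11\right)^{2} = -1277 - 600 \left(-3 - 11\right)^{2} = -1277 - 600 \left(-14\right)^{2} = -1277 - 117600 = -118877$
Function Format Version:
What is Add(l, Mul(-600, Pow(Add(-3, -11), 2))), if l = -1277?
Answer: -118877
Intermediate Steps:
Add(l, Mul(-600, Pow(Add(-3, -11), 2))) = Add(-1277, Mul(-600, Pow(Add(-3, -11), 2))) = Add(-1277, Mul(-600, Pow(-14, 2))) = Add(-1277, Mul(-600, 196)) = Add(-1277, -117600) = -118877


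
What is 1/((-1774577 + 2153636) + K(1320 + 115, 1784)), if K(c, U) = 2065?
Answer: 1/381124 ≈ 2.6238e-6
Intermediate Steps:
1/((-1774577 + 2153636) + K(1320 + 115, 1784)) = 1/((-1774577 + 2153636) + 2065) = 1/(379059 + 2065) = 1/381124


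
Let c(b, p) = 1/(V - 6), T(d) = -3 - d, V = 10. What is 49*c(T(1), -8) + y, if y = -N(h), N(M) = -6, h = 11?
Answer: 73/4 ≈ 18.250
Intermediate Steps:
y = 6 (y = -1*(-6) = 6)
c(b, p) = ¼ (c(b, p) = 1/(10 - 6) = 1/4 = ¼)
49*c(T(1), -8) + y = 49*(¼) + 6 = 49/4 + 6 = 73/4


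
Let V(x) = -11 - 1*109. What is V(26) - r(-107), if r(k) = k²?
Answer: -11569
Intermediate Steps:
V(x) = -120 (V(x) = -11 - 109 = -120)
V(26) - r(-107) = -120 - 1*(-107)² = -120 - 1*11449 = -120 - 11449 = -11569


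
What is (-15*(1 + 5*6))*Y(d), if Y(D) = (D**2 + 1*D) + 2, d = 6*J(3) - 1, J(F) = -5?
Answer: -433380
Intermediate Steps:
d = -31 (d = 6*(-5) - 1 = -30 - 1 = -31)
Y(D) = 2 + D + D**2 (Y(D) = (D**2 + D) + 2 = (D + D**2) + 2 = 2 + D + D**2)
(-15*(1 + 5*6))*Y(d) = (-15*(1 + 5*6))*(2 - 31 + (-31)**2) = (-15*(1 + 30))*(2 - 31 + 961) = -15*31*932 = -465*932 = -433380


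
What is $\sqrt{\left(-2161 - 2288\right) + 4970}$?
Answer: $\sqrt{521} \approx 22.825$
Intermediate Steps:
$\sqrt{\left(-2161 - 2288\right) + 4970} = \sqrt{-4449 + 4970} = \sqrt{521}$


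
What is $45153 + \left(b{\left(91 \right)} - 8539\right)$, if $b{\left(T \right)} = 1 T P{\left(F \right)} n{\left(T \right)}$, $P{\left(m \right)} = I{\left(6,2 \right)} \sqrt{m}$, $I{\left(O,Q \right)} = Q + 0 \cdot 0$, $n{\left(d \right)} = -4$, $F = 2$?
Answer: $36614 - 728 \sqrt{2} \approx 35584.0$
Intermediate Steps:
$I{\left(O,Q \right)} = Q$ ($I{\left(O,Q \right)} = Q + 0 = Q$)
$P{\left(m \right)} = 2 \sqrt{m}$
$b{\left(T \right)} = - 8 T \sqrt{2}$ ($b{\left(T \right)} = 1 T 2 \sqrt{2} \left(-4\right) = T \left(- 8 \sqrt{2}\right) = - 8 T \sqrt{2}$)
$45153 + \left(b{\left(91 \right)} - 8539\right) = 45153 - \left(8539 + 728 \sqrt{2}\right) = 36614 - 728 \sqrt{2}$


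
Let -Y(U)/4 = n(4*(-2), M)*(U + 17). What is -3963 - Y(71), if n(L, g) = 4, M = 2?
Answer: -2555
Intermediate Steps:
Y(U) = -272 - 16*U (Y(U) = -16*(U + 17) = -16*(17 + U) = -4*(68 + 4*U) = -272 - 16*U)
-3963 - Y(71) = -3963 - (-272 - 16*71) = -3963 - (-272 - 1136) = -3963 - 1*(-1408) = -3963 + 1408 = -2555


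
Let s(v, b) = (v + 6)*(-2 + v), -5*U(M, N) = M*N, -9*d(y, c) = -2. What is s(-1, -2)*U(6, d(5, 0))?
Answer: 4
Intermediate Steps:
d(y, c) = 2/9 (d(y, c) = -1/9*(-2) = 2/9)
U(M, N) = -M*N/5
s(v, b) = (-2 + v)*(6 + v) (s(v, b) = (6 + v)*(-2 + v) = (-2 + v)*(6 + v))
s(-1, -2)*U(6, d(5, 0)) = (-12 + (-1)**2 + 4*(-1))*(-1/5*6*2/9) = (-12 + 1 - 4)*(-4/15) = -15*(-4/15) = 4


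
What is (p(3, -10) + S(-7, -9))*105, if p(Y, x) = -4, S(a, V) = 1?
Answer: -315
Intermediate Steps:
(p(3, -10) + S(-7, -9))*105 = (-4 + 1)*105 = -3*105 = -315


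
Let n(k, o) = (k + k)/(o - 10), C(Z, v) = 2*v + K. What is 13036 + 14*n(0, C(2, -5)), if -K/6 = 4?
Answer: 13036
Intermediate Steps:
K = -24 (K = -6*4 = -24)
C(Z, v) = -24 + 2*v (C(Z, v) = 2*v - 24 = -24 + 2*v)
n(k, o) = 2*k/(-10 + o) (n(k, o) = (2*k)/(-10 + o) = 2*k/(-10 + o))
13036 + 14*n(0, C(2, -5)) = 13036 + 14*(2*0/(-10 + (-24 + 2*(-5)))) = 13036 + 14*(2*0/(-10 + (-24 - 10))) = 13036 + 14*(2*0/(-10 - 34)) = 13036 + 14*(2*0/(-44)) = 13036 + 14*(2*0*(-1/44)) = 13036 + 14*0 = 13036 + 0 = 13036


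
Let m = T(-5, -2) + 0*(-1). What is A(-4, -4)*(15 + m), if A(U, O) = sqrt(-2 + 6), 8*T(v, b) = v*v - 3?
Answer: 71/2 ≈ 35.500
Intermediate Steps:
T(v, b) = -3/8 + v**2/8 (T(v, b) = (v*v - 3)/8 = (v**2 - 3)/8 = (-3 + v**2)/8 = -3/8 + v**2/8)
A(U, O) = 2 (A(U, O) = sqrt(4) = 2)
m = 11/4 (m = (-3/8 + (1/8)*(-5)**2) + 0*(-1) = (-3/8 + (1/8)*25) + 0 = (-3/8 + 25/8) + 0 = 11/4 + 0 = 11/4 ≈ 2.7500)
A(-4, -4)*(15 + m) = 2*(15 + 11/4) = 2*(71/4) = 71/2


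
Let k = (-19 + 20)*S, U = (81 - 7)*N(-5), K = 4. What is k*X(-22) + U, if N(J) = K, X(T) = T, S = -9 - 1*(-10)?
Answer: 274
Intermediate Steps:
S = 1 (S = -9 + 10 = 1)
N(J) = 4
U = 296 (U = (81 - 7)*4 = 74*4 = 296)
k = 1 (k = (-19 + 20)*1 = 1*1 = 1)
k*X(-22) + U = 1*(-22) + 296 = -22 + 296 = 274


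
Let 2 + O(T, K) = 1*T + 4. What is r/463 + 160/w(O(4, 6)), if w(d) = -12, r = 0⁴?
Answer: -40/3 ≈ -13.333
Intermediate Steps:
r = 0
O(T, K) = 2 + T (O(T, K) = -2 + (1*T + 4) = -2 + (T + 4) = -2 + (4 + T) = 2 + T)
r/463 + 160/w(O(4, 6)) = 0/463 + 160/(-12) = 0*(1/463) + 160*(-1/12) = 0 - 40/3 = -40/3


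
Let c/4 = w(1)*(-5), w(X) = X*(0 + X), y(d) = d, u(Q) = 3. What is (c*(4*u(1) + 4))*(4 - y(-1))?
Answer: -1600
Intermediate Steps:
w(X) = X**2 (w(X) = X*X = X**2)
c = -20 (c = 4*(1**2*(-5)) = 4*(1*(-5)) = 4*(-5) = -20)
(c*(4*u(1) + 4))*(4 - y(-1)) = (-20*(4*3 + 4))*(4 - 1*(-1)) = (-20*(12 + 4))*(4 + 1) = -20*16*5 = -320*5 = -1600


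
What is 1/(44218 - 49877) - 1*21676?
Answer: -122664485/5659 ≈ -21676.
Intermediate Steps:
1/(44218 - 49877) - 1*21676 = 1/(-5659) - 21676 = -1/5659 - 21676 = -122664485/5659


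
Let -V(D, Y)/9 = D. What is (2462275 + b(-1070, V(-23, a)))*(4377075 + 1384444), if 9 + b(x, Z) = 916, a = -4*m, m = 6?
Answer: 14191669893458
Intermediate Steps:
a = -24 (a = -4*6 = -24)
V(D, Y) = -9*D
b(x, Z) = 907 (b(x, Z) = -9 + 916 = 907)
(2462275 + b(-1070, V(-23, a)))*(4377075 + 1384444) = (2462275 + 907)*(4377075 + 1384444) = 2463182*5761519 = 14191669893458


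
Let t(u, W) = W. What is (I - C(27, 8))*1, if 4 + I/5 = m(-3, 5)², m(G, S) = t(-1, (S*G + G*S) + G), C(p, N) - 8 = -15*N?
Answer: 5537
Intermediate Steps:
C(p, N) = 8 - 15*N
m(G, S) = G + 2*G*S (m(G, S) = (S*G + G*S) + G = (G*S + G*S) + G = 2*G*S + G = G + 2*G*S)
I = 5425 (I = -20 + 5*(-3*(1 + 2*5))² = -20 + 5*(-3*(1 + 10))² = -20 + 5*(-3*11)² = -20 + 5*(-33)² = -20 + 5*1089 = -20 + 5445 = 5425)
(I - C(27, 8))*1 = (5425 - (8 - 15*8))*1 = (5425 - (8 - 120))*1 = (5425 - 1*(-112))*1 = (5425 + 112)*1 = 5537*1 = 5537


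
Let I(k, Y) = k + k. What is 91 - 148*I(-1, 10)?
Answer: 387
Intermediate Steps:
I(k, Y) = 2*k
91 - 148*I(-1, 10) = 91 - 296*(-1) = 91 - 148*(-2) = 91 + 296 = 387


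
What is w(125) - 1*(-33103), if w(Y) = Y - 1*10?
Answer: 33218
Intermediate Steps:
w(Y) = -10 + Y (w(Y) = Y - 10 = -10 + Y)
w(125) - 1*(-33103) = (-10 + 125) - 1*(-33103) = 115 + 33103 = 33218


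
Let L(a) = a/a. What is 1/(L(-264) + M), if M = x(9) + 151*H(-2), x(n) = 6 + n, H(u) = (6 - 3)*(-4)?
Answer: -1/1796 ≈ -0.00055679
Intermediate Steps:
L(a) = 1
H(u) = -12 (H(u) = 3*(-4) = -12)
M = -1797 (M = (6 + 9) + 151*(-12) = 15 - 1812 = -1797)
1/(L(-264) + M) = 1/(1 - 1797) = 1/(-1796) = -1/1796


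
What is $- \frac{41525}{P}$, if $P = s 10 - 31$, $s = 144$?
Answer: $- \frac{41525}{1409} \approx -29.471$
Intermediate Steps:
$P = 1409$ ($P = 144 \cdot 10 - 31 = 1440 - 31 = 1409$)
$- \frac{41525}{P} = - \frac{41525}{1409}$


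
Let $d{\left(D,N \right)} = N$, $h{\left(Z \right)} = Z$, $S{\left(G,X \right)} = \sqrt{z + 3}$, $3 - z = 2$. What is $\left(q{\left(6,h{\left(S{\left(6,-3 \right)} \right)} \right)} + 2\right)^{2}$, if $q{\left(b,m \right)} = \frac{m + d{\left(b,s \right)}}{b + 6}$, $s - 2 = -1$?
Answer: $\frac{81}{16} \approx 5.0625$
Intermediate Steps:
$z = 1$ ($z = 3 - 2 = 1$)
$s = 1$ ($s = 2 - 1 = 1$)
$S{\left(G,X \right)} = 2$ ($S{\left(G,X \right)} = \sqrt{1 + 3} = \sqrt{4} = 2$)
$q{\left(b,m \right)} = \frac{1 + m}{6 + b}$ ($q{\left(b,m \right)} = \frac{m + 1}{b + 6} = \frac{1 + m}{6 + b}$)
$\left(q{\left(6,h{\left(S{\left(6,-3 \right)} \right)} \right)} + 2\right)^{2} = \left(\frac{1 + 2}{6 + 6} + 2\right)^{2} = \left(\frac{1}{12} \cdot 3 + 2\right)^{2} = \left(\frac{1}{4} + 2\right)^{2} = \left(\frac{9}{4}\right)^{2} = \frac{81}{16}$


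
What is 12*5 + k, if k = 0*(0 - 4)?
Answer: 60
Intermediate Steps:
k = 0 (k = 0*(-4) = 0)
12*5 + k = 12*5 + 0 = 60 + 0 = 60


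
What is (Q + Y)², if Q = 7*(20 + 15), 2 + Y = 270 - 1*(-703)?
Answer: 1478656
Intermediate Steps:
Y = 971 (Y = -2 + (270 - 1*(-703)) = -2 + (270 + 703) = -2 + 973 = 971)
Q = 245 (Q = 7*35 = 245)
(Q + Y)² = (245 + 971)² = 1216² = 1478656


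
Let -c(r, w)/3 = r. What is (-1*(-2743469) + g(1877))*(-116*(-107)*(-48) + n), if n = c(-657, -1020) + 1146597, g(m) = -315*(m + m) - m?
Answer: 861848056944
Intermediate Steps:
g(m) = -631*m (g(m) = -630*m - m = -631*m)
c(r, w) = -3*r
n = 1148568 (n = -3*(-657) + 1146597 = 1971 + 1146597 = 1148568)
(-1*(-2743469) + g(1877))*(-116*(-107)*(-48) + n) = (-1*(-2743469) - 631*1877)*(-116*(-107)*(-48) + 1148568) = (2743469 - 1184387)*(12412*(-48) + 1148568) = 1559082*(-595776 + 1148568) = 1559082*552792 = 861848056944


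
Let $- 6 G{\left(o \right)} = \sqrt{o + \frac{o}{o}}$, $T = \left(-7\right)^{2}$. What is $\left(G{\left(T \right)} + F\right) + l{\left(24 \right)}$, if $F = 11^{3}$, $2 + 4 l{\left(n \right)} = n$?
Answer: $\frac{2673}{2} - \frac{5 \sqrt{2}}{6} \approx 1335.3$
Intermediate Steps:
$l{\left(n \right)} = - \frac{1}{2} + \frac{n}{4}$
$F = 1331$
$T = 49$
$G{\left(o \right)} = - \frac{\sqrt{1 + o}}{6}$ ($G{\left(o \right)} = - \frac{\sqrt{o + \frac{o}{o}}}{6} = - \frac{\sqrt{o + 1}}{6} = - \frac{\sqrt{1 + o}}{6}$)
$\left(G{\left(T \right)} + F\right) + l{\left(24 \right)} = \left(- \frac{\sqrt{1 + 49}}{6} + 1331\right) + \left(- \frac{1}{2} + \frac{1}{4} \cdot 24\right) = \left(- \frac{\sqrt{50}}{6} + 1331\right) + \left(- \frac{1}{2} + 6\right) = \left(- \frac{5 \sqrt{2}}{6} + 1331\right) + \frac{11}{2} = \left(1331 - \frac{5 \sqrt{2}}{6}\right) + \frac{11}{2} = \frac{2673}{2} - \frac{5 \sqrt{2}}{6}$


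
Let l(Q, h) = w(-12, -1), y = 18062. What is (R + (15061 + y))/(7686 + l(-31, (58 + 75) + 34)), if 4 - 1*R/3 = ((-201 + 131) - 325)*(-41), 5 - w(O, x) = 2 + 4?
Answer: -3090/1537 ≈ -2.0104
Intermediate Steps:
w(O, x) = -1 (w(O, x) = 5 - (2 + 4) = 5 - 1*6 = 5 - 6 = -1)
l(Q, h) = -1
R = -48573 (R = 12 - 3*((-201 + 131) - 325)*(-41) = 12 - 3*(-70 - 325)*(-41) = 12 - (-1185)*(-41) = 12 - 3*16195 = 12 - 48585 = -48573)
(R + (15061 + y))/(7686 + l(-31, (58 + 75) + 34)) = (-48573 + (15061 + 18062))/(7686 - 1) = (-48573 + 33123)/7685 = -15450*1/7685 = -3090/1537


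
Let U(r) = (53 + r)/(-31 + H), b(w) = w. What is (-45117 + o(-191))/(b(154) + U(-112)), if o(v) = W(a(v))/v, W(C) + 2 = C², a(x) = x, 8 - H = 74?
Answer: -839421122/2864427 ≈ -293.05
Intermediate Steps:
H = -66 (H = 8 - 1*74 = 8 - 74 = -66)
W(C) = -2 + C²
o(v) = (-2 + v²)/v
U(r) = -53/97 - r/97 (U(r) = (53 + r)/(-31 - 66) = (53 + r)/(-97) = (53 + r)*(-1/97) = -53/97 - r/97)
(-45117 + o(-191))/(b(154) + U(-112)) = (-45117 + (-191 - 2/(-191)))/(154 + (-53/97 - 1/97*(-112))) = (-45117 + (-191 - 2*(-1/191)))/(154 + (-53/97 + 112/97)) = (-45117 + (-191 + 2/191))/(154 + 59/97) = (-45117 - 36479/191)/(14997/97) = -8653826/191*97/14997 = -839421122/2864427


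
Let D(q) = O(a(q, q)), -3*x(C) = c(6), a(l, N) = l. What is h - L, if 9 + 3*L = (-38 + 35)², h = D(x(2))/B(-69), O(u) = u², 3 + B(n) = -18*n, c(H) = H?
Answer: 4/1239 ≈ 0.0032284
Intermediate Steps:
B(n) = -3 - 18*n
x(C) = -2 (x(C) = -⅓*6 = -2)
D(q) = q²
h = 4/1239 (h = (-2)²/(-3 - 18*(-69)) = 4/(-3 + 1242) = 4/1239 ≈ 0.0032284)
L = 0 (L = -3 + (-38 + 35)²/3 = -3 + (⅓)*(-3)² = -3 + (⅓)*9 = -3 + 3 = 0)
h - L = 4/1239 - 1*0 = 4/1239 + 0 = 4/1239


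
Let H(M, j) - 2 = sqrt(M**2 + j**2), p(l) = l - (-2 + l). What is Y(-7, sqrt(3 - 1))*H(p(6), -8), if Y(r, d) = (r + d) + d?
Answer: -2*(1 + sqrt(17))*(7 - 2*sqrt(2)) ≈ -42.743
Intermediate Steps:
Y(r, d) = r + 2*d (Y(r, d) = (d + r) + d = r + 2*d)
p(l) = 2 (p(l) = l + (2 - l) = 2)
H(M, j) = 2 + sqrt(M**2 + j**2)
Y(-7, sqrt(3 - 1))*H(p(6), -8) = (-7 + 2*sqrt(3 - 1))*(2 + sqrt(2**2 + (-8)**2)) = (-7 + 2*sqrt(2))*(2 + sqrt(4 + 64)) = (-7 + 2*sqrt(2))*(2 + sqrt(68)) = (-7 + 2*sqrt(2))*(2 + 2*sqrt(17))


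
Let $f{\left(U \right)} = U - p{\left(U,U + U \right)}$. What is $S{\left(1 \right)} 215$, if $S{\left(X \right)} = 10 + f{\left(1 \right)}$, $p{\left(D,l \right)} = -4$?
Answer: $3225$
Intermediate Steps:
$f{\left(U \right)} = 4 + U$ ($f{\left(U \right)} = U - -4 = U + 4 = 4 + U$)
$S{\left(X \right)} = 15$ ($S{\left(X \right)} = 10 + \left(4 + 1\right) = 10 + 5 = 15$)
$S{\left(1 \right)} 215 = 15 \cdot 215 = 3225$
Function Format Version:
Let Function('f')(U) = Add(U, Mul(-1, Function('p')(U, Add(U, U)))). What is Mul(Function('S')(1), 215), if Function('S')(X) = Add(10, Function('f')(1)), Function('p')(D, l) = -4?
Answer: 3225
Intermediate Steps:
Function('f')(U) = Add(4, U) (Function('f')(U) = Add(U, Mul(-1, -4)) = Add(U, 4) = Add(4, U))
Function('S')(X) = 15 (Function('S')(X) = Add(10, Add(4, 1)) = Add(10, 5) = 15)
Mul(Function('S')(1), 215) = Mul(15, 215) = 3225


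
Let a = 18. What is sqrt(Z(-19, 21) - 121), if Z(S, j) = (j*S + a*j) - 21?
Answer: I*sqrt(163) ≈ 12.767*I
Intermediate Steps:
Z(S, j) = -21 + 18*j + S*j (Z(S, j) = (j*S + 18*j) - 21 = (S*j + 18*j) - 21 = (18*j + S*j) - 21 = -21 + 18*j + S*j)
sqrt(Z(-19, 21) - 121) = sqrt((-21 + 18*21 - 19*21) - 121) = sqrt((-21 + 378 - 399) - 121) = sqrt(-42 - 121) = sqrt(-163) = I*sqrt(163)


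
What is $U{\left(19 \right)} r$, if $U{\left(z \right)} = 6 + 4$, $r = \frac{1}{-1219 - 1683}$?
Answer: $- \frac{5}{1451} \approx -0.0034459$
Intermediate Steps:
$r = - \frac{1}{2902}$ ($r = \frac{1}{-2902} = - \frac{1}{2902} \approx -0.00034459$)
$U{\left(z \right)} = 10$
$U{\left(19 \right)} r = 10 \left(- \frac{1}{2902}\right) = - \frac{5}{1451}$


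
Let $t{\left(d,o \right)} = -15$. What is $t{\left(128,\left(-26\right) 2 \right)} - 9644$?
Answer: $-9659$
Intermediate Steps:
$t{\left(128,\left(-26\right) 2 \right)} - 9644 = -15 - 9644 = -9659$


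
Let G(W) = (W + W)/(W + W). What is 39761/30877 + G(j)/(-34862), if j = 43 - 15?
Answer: 1386117105/1076433974 ≈ 1.2877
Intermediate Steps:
j = 28
G(W) = 1 (G(W) = (2*W)/((2*W)) = (2*W)*(1/(2*W)) = 1)
39761/30877 + G(j)/(-34862) = 39761/30877 + 1/(-34862) = 39761*(1/30877) + 1*(-1/34862) = 39761/30877 - 1/34862 = 1386117105/1076433974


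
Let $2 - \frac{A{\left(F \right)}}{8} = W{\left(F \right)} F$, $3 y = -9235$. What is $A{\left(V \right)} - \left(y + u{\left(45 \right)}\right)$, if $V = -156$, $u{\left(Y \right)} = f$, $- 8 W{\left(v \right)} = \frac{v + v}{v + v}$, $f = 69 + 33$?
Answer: $\frac{8509}{3} \approx 2836.3$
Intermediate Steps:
$y = - \frac{9235}{3}$ ($y = \frac{1}{3} \left(-9235\right) = - \frac{9235}{3} \approx -3078.3$)
$f = 102$
$W{\left(v \right)} = - \frac{1}{8}$ ($W{\left(v \right)} = - \frac{\left(v + v\right) \frac{1}{v + v}}{8} = - \frac{2 v \frac{1}{2 v}}{8} = \left(- \frac{1}{8}\right) 1 = - \frac{1}{8}$)
$u{\left(Y \right)} = 102$
$A{\left(F \right)} = 16 + F$ ($A{\left(F \right)} = 16 - 8 \left(- \frac{F}{8}\right) = 16 + F$)
$A{\left(V \right)} - \left(y + u{\left(45 \right)}\right) = \left(16 - 156\right) - \left(- \frac{9235}{3} + 102\right) = -140 - - \frac{8929}{3} = -140 + \frac{8929}{3} = \frac{8509}{3}$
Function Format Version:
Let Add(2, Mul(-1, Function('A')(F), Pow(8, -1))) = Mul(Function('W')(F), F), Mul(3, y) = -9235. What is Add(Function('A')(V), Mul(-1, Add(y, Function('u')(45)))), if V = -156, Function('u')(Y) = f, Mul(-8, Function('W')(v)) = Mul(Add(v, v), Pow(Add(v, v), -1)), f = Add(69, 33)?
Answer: Rational(8509, 3) ≈ 2836.3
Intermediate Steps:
y = Rational(-9235, 3) (y = Mul(Rational(1, 3), -9235) = Rational(-9235, 3) ≈ -3078.3)
f = 102
Function('W')(v) = Rational(-1, 8) (Function('W')(v) = Mul(Rational(-1, 8), Mul(Add(v, v), Pow(Add(v, v), -1))) = Mul(Rational(-1, 8), Mul(Mul(2, v), Pow(Mul(2, v), -1))) = Mul(Rational(-1, 8), Mul(Mul(2, v), Mul(Rational(1, 2), Pow(v, -1)))) = Mul(Rational(-1, 8), 1) = Rational(-1, 8))
Function('u')(Y) = 102
Function('A')(F) = Add(16, F) (Function('A')(F) = Add(16, Mul(-8, Mul(Rational(-1, 8), F))) = Add(16, F))
Add(Function('A')(V), Mul(-1, Add(y, Function('u')(45)))) = Add(Add(16, -156), Mul(-1, Add(Rational(-9235, 3), 102))) = Add(-140, Mul(-1, Rational(-8929, 3))) = Add(-140, Rational(8929, 3)) = Rational(8509, 3)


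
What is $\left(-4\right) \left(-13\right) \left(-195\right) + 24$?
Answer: $-10116$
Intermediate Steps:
$\left(-4\right) \left(-13\right) \left(-195\right) + 24 = 52 \left(-195\right) + 24 = -10140 + 24 = -10116$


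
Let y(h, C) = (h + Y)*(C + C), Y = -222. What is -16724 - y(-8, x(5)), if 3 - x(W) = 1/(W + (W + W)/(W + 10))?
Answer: -262228/17 ≈ -15425.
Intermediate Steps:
x(W) = 3 - 1/(W + 2*W/(10 + W)) (x(W) = 3 - 1/(W + (W + W)/(W + 10)) = 3 - 1/(W + (2*W)/(10 + W)) = 3 - 1/(W + 2*W/(10 + W)))
y(h, C) = 2*C*(-222 + h) (y(h, C) = (h - 222)*(C + C) = (-222 + h)*(2*C) = 2*C*(-222 + h))
-16724 - y(-8, x(5)) = -16724 - 2*(-10 + 3*5² + 35*5)/(5*(12 + 5))*(-222 - 8) = -16724 - 2*(⅕)*(-10 + 3*25 + 175)/17*(-230) = -16724 - 2*(⅕)*(1/17)*(-10 + 75 + 175)*(-230) = -16724 - 2*(⅕)*(1/17)*240*(-230) = -16724 - 2*48*(-230)/17 = -16724 - 1*(-22080/17) = -16724 + 22080/17 = -262228/17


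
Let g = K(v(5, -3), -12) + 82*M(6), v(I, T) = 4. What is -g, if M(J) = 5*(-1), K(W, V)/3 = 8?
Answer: 386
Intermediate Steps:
K(W, V) = 24 (K(W, V) = 3*8 = 24)
M(J) = -5
g = -386 (g = 24 + 82*(-5) = 24 - 410 = -386)
-g = -1*(-386) = 386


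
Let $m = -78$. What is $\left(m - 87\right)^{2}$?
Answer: $27225$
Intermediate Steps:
$\left(m - 87\right)^{2} = \left(-78 - 87\right)^{2} = \left(-165\right)^{2} = 27225$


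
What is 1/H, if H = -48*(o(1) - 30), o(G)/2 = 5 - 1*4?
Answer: 1/1344 ≈ 0.00074405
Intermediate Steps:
o(G) = 2 (o(G) = 2*(5 - 1*4) = 2*(5 - 4) = 2*1 = 2)
H = 1344 (H = -48*(2 - 30) = -48*(-28) = 1344)
1/H = 1/1344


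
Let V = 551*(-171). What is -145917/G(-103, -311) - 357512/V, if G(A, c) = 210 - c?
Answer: -467661445/1692729 ≈ -276.28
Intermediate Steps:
V = -94221
-145917/G(-103, -311) - 357512/V = -145917/(210 - 1*(-311)) - 357512/(-94221) = -145917/(210 + 311) - 357512*(-1/94221) = -145917/521 + 12328/3249 = -467661445/1692729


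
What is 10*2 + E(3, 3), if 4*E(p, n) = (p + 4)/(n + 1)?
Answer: 327/16 ≈ 20.438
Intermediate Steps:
E(p, n) = (4 + p)/(4*(1 + n)) (E(p, n) = ((p + 4)/(n + 1))/4 = ((4 + p)/(1 + n))/4 = (4 + p)/(4*(1 + n)))
10*2 + E(3, 3) = 10*2 + (4 + 3)/(4*(1 + 3)) = 20 + (¼)*7/4 = 20 + (¼)*(¼)*7 = 20 + 7/16 = 327/16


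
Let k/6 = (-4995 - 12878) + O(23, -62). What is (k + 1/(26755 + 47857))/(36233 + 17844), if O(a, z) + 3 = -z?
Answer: -7974829007/4034793124 ≈ -1.9765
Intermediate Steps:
O(a, z) = -3 - z
k = -106884 (k = 6*((-4995 - 12878) + (-3 - 1*(-62))) = 6*(-17873 + (-3 + 62)) = 6*(-17873 + 59) = 6*(-17814) = -106884)
(k + 1/(26755 + 47857))/(36233 + 17844) = (-106884 + 1/(26755 + 47857))/(36233 + 17844) = (-106884 + 1/74612)/54077 = (-106884 + 1/74612)*(1/54077) = -7974829007/74612*1/54077 = -7974829007/4034793124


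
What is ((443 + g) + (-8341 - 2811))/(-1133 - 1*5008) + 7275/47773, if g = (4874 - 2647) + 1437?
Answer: 381236560/293373993 ≈ 1.2995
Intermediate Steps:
g = 3664 (g = 2227 + 1437 = 3664)
((443 + g) + (-8341 - 2811))/(-1133 - 1*5008) + 7275/47773 = ((443 + 3664) + (-8341 - 2811))/(-1133 - 1*5008) + 7275/47773 = (4107 - 11152)/(-1133 - 5008) + 7275*(1/47773) = -7045/(-6141) + 7275/47773 = -7045*(-1/6141) + 7275/47773 = 7045/6141 + 7275/47773 = 381236560/293373993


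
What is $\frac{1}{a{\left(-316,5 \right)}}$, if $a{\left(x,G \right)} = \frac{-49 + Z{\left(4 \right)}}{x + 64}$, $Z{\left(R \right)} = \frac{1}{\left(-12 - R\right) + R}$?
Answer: $\frac{3024}{589} \approx 5.1341$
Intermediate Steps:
$Z{\left(R \right)} = - \frac{1}{12}$ ($Z{\left(R \right)} = \frac{1}{-12} = - \frac{1}{12}$)
$a{\left(x,G \right)} = - \frac{589}{12 \left(64 + x\right)}$ ($a{\left(x,G \right)} = \frac{-49 - \frac{1}{12}}{x + 64} = - \frac{589}{12 \left(64 + x\right)}$)
$\frac{1}{a{\left(-316,5 \right)}} = \frac{1}{\left(-589\right) \frac{1}{768 + 12 \left(-316\right)}} = \frac{1}{\left(-589\right) \frac{1}{768 - 3792}} = \frac{1}{\left(-589\right) \frac{1}{-3024}} = \frac{1}{\left(-589\right) \left(- \frac{1}{3024}\right)} = \frac{1}{\frac{589}{3024}} = \frac{3024}{589}$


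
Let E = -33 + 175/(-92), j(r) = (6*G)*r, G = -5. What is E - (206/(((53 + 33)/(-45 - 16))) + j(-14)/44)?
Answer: 4424213/43516 ≈ 101.67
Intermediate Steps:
j(r) = -30*r (j(r) = (6*(-5))*r = -30*r)
E = -3211/92 (E = -33 + 175*(-1/92) = -33 - 175/92 = -3211/92 ≈ -34.902)
E - (206/(((53 + 33)/(-45 - 16))) + j(-14)/44) = -3211/92 - (206/(((53 + 33)/(-45 - 16))) - 30*(-14)/44) = -3211/92 - (206/((86/(-61))) + 420*(1/44)) = -3211/92 - (206/((86*(-1/61))) + 105/11) = -3211/92 - (206/(-86/61) + 105/11) = -3211/92 - (206*(-61/86) + 105/11) = -3211/92 - (-6283/43 + 105/11) = -3211/92 - 1*(-64598/473) = -3211/92 + 64598/473 = 4424213/43516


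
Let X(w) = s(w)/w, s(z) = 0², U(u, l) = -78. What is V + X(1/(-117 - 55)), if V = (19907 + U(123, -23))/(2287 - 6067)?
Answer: -19829/3780 ≈ -5.2458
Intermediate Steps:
V = -19829/3780 (V = (19907 - 78)/(2287 - 6067) = 19829/(-3780) = 19829*(-1/3780) = -19829/3780 ≈ -5.2458)
s(z) = 0
X(w) = 0 (X(w) = 0/w = 0)
V + X(1/(-117 - 55)) = -19829/3780 + 0 = -19829/3780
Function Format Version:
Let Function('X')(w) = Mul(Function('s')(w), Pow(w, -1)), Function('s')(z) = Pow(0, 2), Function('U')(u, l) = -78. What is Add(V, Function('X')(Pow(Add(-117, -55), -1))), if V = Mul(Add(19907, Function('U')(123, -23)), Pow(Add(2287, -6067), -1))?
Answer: Rational(-19829, 3780) ≈ -5.2458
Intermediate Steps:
V = Rational(-19829, 3780) (V = Mul(Add(19907, -78), Pow(Add(2287, -6067), -1)) = Mul(19829, Pow(-3780, -1)) = Mul(19829, Rational(-1, 3780)) = Rational(-19829, 3780) ≈ -5.2458)
Function('s')(z) = 0
Function('X')(w) = 0 (Function('X')(w) = Mul(0, Pow(w, -1)) = 0)
Add(V, Function('X')(Pow(Add(-117, -55), -1))) = Add(Rational(-19829, 3780), 0) = Rational(-19829, 3780)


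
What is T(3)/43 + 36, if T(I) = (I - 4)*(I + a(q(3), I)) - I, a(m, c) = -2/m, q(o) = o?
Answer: 4628/129 ≈ 35.876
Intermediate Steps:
T(I) = -I + (-4 + I)*(-⅔ + I) (T(I) = (I - 4)*(I - 2/3) - I = (-4 + I)*(I - 2*⅓) - I = (-4 + I)*(I - ⅔) - I = (-4 + I)*(-⅔ + I) - I = -I + (-4 + I)*(-⅔ + I))
T(3)/43 + 36 = (8/3 + 3² - 17/3*3)/43 + 36 = (8/3 + 9 - 17)*(1/43) + 36 = -16/3*1/43 + 36 = -16/129 + 36 = 4628/129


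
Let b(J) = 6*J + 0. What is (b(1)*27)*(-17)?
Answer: -2754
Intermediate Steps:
b(J) = 6*J
(b(1)*27)*(-17) = ((6*1)*27)*(-17) = (6*27)*(-17) = 162*(-17) = -2754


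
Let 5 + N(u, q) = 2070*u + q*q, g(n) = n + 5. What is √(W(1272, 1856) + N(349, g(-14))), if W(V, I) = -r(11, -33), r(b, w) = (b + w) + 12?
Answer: 2*√180629 ≈ 850.01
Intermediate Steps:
g(n) = 5 + n
r(b, w) = 12 + b + w
W(V, I) = 10 (W(V, I) = -(12 + 11 - 33) = -1*(-10) = 10)
N(u, q) = -5 + q² + 2070*u (N(u, q) = -5 + (2070*u + q*q) = -5 + (2070*u + q²) = -5 + (q² + 2070*u) = -5 + q² + 2070*u)
√(W(1272, 1856) + N(349, g(-14))) = √(10 + (-5 + (5 - 14)² + 2070*349)) = √(10 + (-5 + (-9)² + 722430)) = √(10 + (-5 + 81 + 722430)) = √(10 + 722506) = √722516 = 2*√180629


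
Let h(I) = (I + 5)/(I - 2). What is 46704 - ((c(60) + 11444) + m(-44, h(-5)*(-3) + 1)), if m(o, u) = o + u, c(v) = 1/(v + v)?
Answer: 4236359/120 ≈ 35303.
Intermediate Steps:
c(v) = 1/(2*v)
h(I) = (5 + I)/(-2 + I)
46704 - ((c(60) + 11444) + m(-44, h(-5)*(-3) + 1)) = 46704 - (((½)/60 + 11444) + (-44 + (((5 - 5)/(-2 - 5))*(-3) + 1))) = 46704 - (((½)*(1/60) + 11444) + (-44 + ((0/(-7))*(-3) + 1))) = 46704 - ((1/120 + 11444) + (-44 + (-⅐*0*(-3) + 1))) = 46704 - (1373281/120 + (-44 + (0*(-3) + 1))) = 46704 - (1373281/120 + (-44 + (0 + 1))) = 46704 - (1373281/120 + (-44 + 1)) = 46704 - (1373281/120 - 43) = 46704 - 1*1368121/120 = 46704 - 1368121/120 = 4236359/120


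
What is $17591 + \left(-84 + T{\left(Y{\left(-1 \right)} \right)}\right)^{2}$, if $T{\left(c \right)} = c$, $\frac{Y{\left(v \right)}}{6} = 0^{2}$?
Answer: $24647$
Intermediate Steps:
$Y{\left(v \right)} = 0$ ($Y{\left(v \right)} = 6 \cdot 0^{2} = 6 \cdot 0 = 0$)
$17591 + \left(-84 + T{\left(Y{\left(-1 \right)} \right)}\right)^{2} = 17591 + \left(-84 + 0\right)^{2} = 17591 + \left(-84\right)^{2} = 17591 + 7056 = 24647$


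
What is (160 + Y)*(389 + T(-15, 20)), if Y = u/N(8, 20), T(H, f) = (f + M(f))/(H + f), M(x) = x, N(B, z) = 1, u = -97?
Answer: 25011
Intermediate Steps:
T(H, f) = 2*f/(H + f) (T(H, f) = (f + f)/(H + f) = (2*f)/(H + f) = 2*f/(H + f))
Y = -97 (Y = -97/1 = -97*1 = -97)
(160 + Y)*(389 + T(-15, 20)) = (160 - 97)*(389 + 2*20/(-15 + 20)) = 63*(389 + 2*20/5) = 63*(389 + 2*20*(1/5)) = 63*(389 + 8) = 63*397 = 25011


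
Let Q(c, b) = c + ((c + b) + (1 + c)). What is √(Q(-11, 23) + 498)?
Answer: √489 ≈ 22.113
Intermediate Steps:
Q(c, b) = 1 + b + 3*c (Q(c, b) = c + ((b + c) + (1 + c)) = c + (1 + b + 2*c) = 1 + b + 3*c)
√(Q(-11, 23) + 498) = √((1 + 23 + 3*(-11)) + 498) = √((1 + 23 - 33) + 498) = √(-9 + 498) = √489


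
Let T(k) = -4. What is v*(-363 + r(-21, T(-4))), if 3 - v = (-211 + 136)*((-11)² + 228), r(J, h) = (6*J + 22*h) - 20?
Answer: -15628266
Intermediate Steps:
r(J, h) = -20 + 6*J + 22*h
v = 26178 (v = 3 - (-211 + 136)*((-11)² + 228) = 3 - (-75)*(121 + 228) = 3 - (-75)*349 = 3 - 1*(-26175) = 3 + 26175 = 26178)
v*(-363 + r(-21, T(-4))) = 26178*(-363 + (-20 + 6*(-21) + 22*(-4))) = 26178*(-363 + (-20 - 126 - 88)) = 26178*(-363 - 234) = 26178*(-597) = -15628266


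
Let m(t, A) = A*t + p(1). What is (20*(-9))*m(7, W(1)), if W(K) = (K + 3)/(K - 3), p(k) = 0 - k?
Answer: 2700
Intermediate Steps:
p(k) = -k
W(K) = (3 + K)/(-3 + K)
m(t, A) = -1 + A*t (m(t, A) = A*t - 1*1 = A*t - 1 = -1 + A*t)
(20*(-9))*m(7, W(1)) = (20*(-9))*(-1 + ((3 + 1)/(-3 + 1))*7) = -180*(-1 + (4/(-2))*7) = -180*(-1 - 1/2*4*7) = -180*(-1 - 2*7) = -180*(-1 - 14) = -180*(-15) = 2700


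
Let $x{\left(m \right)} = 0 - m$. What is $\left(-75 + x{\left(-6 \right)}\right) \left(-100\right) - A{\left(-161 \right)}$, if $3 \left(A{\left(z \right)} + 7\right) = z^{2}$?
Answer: $- \frac{5200}{3} \approx -1733.3$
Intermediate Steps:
$x{\left(m \right)} = - m$
$A{\left(z \right)} = -7 + \frac{z^{2}}{3}$
$\left(-75 + x{\left(-6 \right)}\right) \left(-100\right) - A{\left(-161 \right)} = \left(-75 - -6\right) \left(-100\right) - \left(-7 + \frac{\left(-161\right)^{2}}{3}\right) = \left(-75 + 6\right) \left(-100\right) - \left(-7 + \frac{1}{3} \cdot 25921\right) = \left(-69\right) \left(-100\right) - \left(-7 + \frac{25921}{3}\right) = 6900 - \frac{25900}{3} = - \frac{5200}{3}$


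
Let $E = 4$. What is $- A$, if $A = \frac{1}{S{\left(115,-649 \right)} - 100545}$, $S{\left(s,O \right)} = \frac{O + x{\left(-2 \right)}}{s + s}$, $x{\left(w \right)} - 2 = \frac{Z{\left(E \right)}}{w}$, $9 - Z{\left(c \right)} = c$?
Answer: $\frac{460}{46251999} \approx 9.9455 \cdot 10^{-6}$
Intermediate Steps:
$Z{\left(c \right)} = 9 - c$
$x{\left(w \right)} = 2 + \frac{5}{w}$ ($x{\left(w \right)} = 2 + \frac{9 - 4}{w} = 2 + \frac{5}{w}$)
$S{\left(s,O \right)} = \frac{- \frac{1}{2} + O}{2 s}$ ($S{\left(s,O \right)} = \frac{O + \left(2 + \frac{5}{-2}\right)}{s + s} = \frac{O + \left(2 + 5 \left(- \frac{1}{2}\right)\right)}{2 s} = \left(O + \left(2 - \frac{5}{2}\right)\right) \frac{1}{2 s} = \left(O - \frac{1}{2}\right) \frac{1}{2 s} = \left(- \frac{1}{2} + O\right) \frac{1}{2 s} = \frac{- \frac{1}{2} + O}{2 s}$)
$A = - \frac{460}{46251999}$ ($A = \frac{1}{\frac{-1 + 2 \left(-649\right)}{4 \cdot 115} - 100545} = \frac{1}{\frac{1}{4} \cdot \frac{1}{115} \left(-1 - 1298\right) - 100545} = \frac{1}{\frac{1}{4} \cdot \frac{1}{115} \left(-1299\right) - 100545} = \frac{1}{- \frac{1299}{460} - 100545} = \frac{1}{- \frac{46251999}{460}} = - \frac{460}{46251999} \approx -9.9455 \cdot 10^{-6}$)
$- A = \left(-1\right) \left(- \frac{460}{46251999}\right) = \frac{460}{46251999}$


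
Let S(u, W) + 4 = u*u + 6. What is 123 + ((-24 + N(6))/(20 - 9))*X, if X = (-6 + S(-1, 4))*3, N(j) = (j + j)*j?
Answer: 921/11 ≈ 83.727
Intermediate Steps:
S(u, W) = 2 + u**2 (S(u, W) = -4 + (u*u + 6) = -4 + (u**2 + 6) = -4 + (6 + u**2) = 2 + u**2)
N(j) = 2*j**2 (N(j) = (2*j)*j = 2*j**2)
X = -9 (X = (-6 + (2 + (-1)**2))*3 = (-6 + (2 + 1))*3 = (-6 + 3)*3 = -3*3 = -9)
123 + ((-24 + N(6))/(20 - 9))*X = 123 + ((-24 + 2*6**2)/(20 - 9))*(-9) = 123 + ((-24 + 2*36)/11)*(-9) = 123 + ((-24 + 72)*(1/11))*(-9) = 123 + (48*(1/11))*(-9) = 123 + (48/11)*(-9) = 123 - 432/11 = 921/11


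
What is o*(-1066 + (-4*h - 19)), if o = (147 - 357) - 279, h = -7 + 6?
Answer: 528609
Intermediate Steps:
h = -1
o = -489 (o = -210 - 279 = -489)
o*(-1066 + (-4*h - 19)) = -489*(-1066 + (-4*(-1) - 19)) = -489*(-1066 + (4 - 19)) = -489*(-1066 - 15) = -489*(-1081) = 528609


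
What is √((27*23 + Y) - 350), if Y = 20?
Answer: √291 ≈ 17.059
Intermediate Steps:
√((27*23 + Y) - 350) = √((27*23 + 20) - 350) = √((621 + 20) - 350) = √(641 - 350) = √291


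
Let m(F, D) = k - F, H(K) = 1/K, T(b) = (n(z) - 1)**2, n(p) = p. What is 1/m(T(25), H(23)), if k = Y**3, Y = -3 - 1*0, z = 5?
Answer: -1/43 ≈ -0.023256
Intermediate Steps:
T(b) = 16 (T(b) = (5 - 1)**2 = 4**2 = 16)
Y = -3 (Y = -3 + 0 = -3)
k = -27 (k = (-3)**3 = -27)
m(F, D) = -27 - F
1/m(T(25), H(23)) = 1/(-27 - 1*16) = 1/(-27 - 16) = 1/(-43) = -1/43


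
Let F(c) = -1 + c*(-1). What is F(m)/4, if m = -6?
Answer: 5/4 ≈ 1.2500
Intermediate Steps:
F(c) = -1 - c
F(m)/4 = (-1 - 1*(-6))/4 = (-1 + 6)/4 = (1/4)*5 = 5/4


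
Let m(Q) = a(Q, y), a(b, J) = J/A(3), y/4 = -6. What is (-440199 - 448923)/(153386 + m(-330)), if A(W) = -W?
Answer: -444561/76697 ≈ -5.7963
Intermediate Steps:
y = -24 (y = 4*(-6) = -24)
a(b, J) = -J/3 (a(b, J) = J/((-1*3)) = J/(-3) = J*(-⅓) = -J/3)
m(Q) = 8 (m(Q) = -⅓*(-24) = 8)
(-440199 - 448923)/(153386 + m(-330)) = (-440199 - 448923)/(153386 + 8) = -889122/153394 = -889122*1/153394 = -444561/76697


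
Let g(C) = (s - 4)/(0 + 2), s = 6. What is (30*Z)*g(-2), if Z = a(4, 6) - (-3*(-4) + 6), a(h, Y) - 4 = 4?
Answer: -300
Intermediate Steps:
a(h, Y) = 8 (a(h, Y) = 4 + 4 = 8)
Z = -10 (Z = 8 - (-3*(-4) + 6) = 8 - (12 + 6) = 8 - 1*18 = 8 - 18 = -10)
g(C) = 1 (g(C) = (6 - 4)/(0 + 2) = 2/2 = 2*(1/2) = 1)
(30*Z)*g(-2) = (30*(-10))*1 = -300*1 = -300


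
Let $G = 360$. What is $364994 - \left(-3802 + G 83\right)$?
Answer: $338916$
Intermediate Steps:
$364994 - \left(-3802 + G 83\right) = 364994 + \left(3802 - 360 \cdot 83\right) = 364994 + \left(3802 - 29880\right) = 364994 - 26078 = 338916$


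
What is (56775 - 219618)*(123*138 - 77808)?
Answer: 9906391062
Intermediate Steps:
(56775 - 219618)*(123*138 - 77808) = -162843*(16974 - 77808) = -162843*(-60834) = 9906391062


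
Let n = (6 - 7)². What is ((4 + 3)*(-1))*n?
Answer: -7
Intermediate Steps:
n = 1 (n = (-1)² = 1)
((4 + 3)*(-1))*n = ((4 + 3)*(-1))*1 = (7*(-1))*1 = -7*1 = -7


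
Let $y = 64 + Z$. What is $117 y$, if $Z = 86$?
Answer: $17550$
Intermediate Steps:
$y = 150$ ($y = 64 + 86 = 150$)
$117 y = 117 \cdot 150 = 17550$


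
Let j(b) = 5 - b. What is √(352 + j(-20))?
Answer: √377 ≈ 19.416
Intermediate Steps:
√(352 + j(-20)) = √(352 + (5 - 1*(-20))) = √(352 + (5 + 20)) = √(352 + 25) = √377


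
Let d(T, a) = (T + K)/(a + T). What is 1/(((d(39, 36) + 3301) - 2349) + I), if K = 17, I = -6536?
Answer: -75/418744 ≈ -0.00017911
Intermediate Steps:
d(T, a) = (17 + T)/(T + a) (d(T, a) = (T + 17)/(a + T) = (17 + T)/(T + a))
1/(((d(39, 36) + 3301) - 2349) + I) = 1/((((17 + 39)/(39 + 36) + 3301) - 2349) - 6536) = 1/(((56/75 + 3301) - 2349) - 6536) = 1/((247631/75 - 2349) - 6536) = 1/(71456/75 - 6536) = 1/(-418744/75) = -75/418744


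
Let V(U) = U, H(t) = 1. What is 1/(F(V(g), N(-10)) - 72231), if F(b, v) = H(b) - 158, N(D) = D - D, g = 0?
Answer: -1/72388 ≈ -1.3814e-5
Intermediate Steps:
N(D) = 0
F(b, v) = -157 (F(b, v) = 1 - 158 = -157)
1/(F(V(g), N(-10)) - 72231) = 1/(-157 - 72231) = 1/(-72388) = -1/72388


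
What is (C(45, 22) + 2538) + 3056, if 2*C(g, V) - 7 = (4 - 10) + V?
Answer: 11211/2 ≈ 5605.5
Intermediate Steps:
C(g, V) = ½ + V/2 (C(g, V) = 7/2 + ((4 - 10) + V)/2 = 7/2 + (-6 + V)/2 = 7/2 + (-3 + V/2) = ½ + V/2)
(C(45, 22) + 2538) + 3056 = ((½ + (½)*22) + 2538) + 3056 = ((½ + 11) + 2538) + 3056 = (23/2 + 2538) + 3056 = 5099/2 + 3056 = 11211/2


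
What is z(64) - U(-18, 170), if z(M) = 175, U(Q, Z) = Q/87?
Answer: 5081/29 ≈ 175.21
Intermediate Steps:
U(Q, Z) = Q/87 (U(Q, Z) = Q*(1/87) = Q/87)
z(64) - U(-18, 170) = 175 - (-18)/87 = 175 - 1*(-6/29) = 175 + 6/29 = 5081/29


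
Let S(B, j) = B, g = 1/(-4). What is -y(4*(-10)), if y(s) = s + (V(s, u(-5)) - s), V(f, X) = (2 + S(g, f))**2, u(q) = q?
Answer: -49/16 ≈ -3.0625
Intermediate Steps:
g = -1/4 ≈ -0.25000
V(f, X) = 49/16 (V(f, X) = (2 - 1/4)**2 = (7/4)**2 = 49/16)
y(s) = 49/16 (y(s) = s + (49/16 - s) = 49/16)
-y(4*(-10)) = -1*49/16 = -49/16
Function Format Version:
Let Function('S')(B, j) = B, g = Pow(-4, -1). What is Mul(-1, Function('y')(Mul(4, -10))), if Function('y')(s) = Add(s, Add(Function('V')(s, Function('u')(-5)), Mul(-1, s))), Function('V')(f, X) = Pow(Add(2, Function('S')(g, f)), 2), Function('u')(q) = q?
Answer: Rational(-49, 16) ≈ -3.0625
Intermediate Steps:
g = Rational(-1, 4) ≈ -0.25000
Function('V')(f, X) = Rational(49, 16) (Function('V')(f, X) = Pow(Add(2, Rational(-1, 4)), 2) = Pow(Rational(7, 4), 2) = Rational(49, 16))
Function('y')(s) = Rational(49, 16) (Function('y')(s) = Add(s, Add(Rational(49, 16), Mul(-1, s))) = Rational(49, 16))
Mul(-1, Function('y')(Mul(4, -10))) = Mul(-1, Rational(49, 16)) = Rational(-49, 16)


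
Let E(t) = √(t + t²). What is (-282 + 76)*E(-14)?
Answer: -206*√182 ≈ -2779.1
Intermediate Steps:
(-282 + 76)*E(-14) = (-282 + 76)*√(-14*(1 - 14)) = -206*√182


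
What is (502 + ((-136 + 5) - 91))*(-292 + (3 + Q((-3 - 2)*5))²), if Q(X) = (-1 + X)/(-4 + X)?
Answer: -65184840/841 ≈ -77509.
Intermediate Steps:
Q(X) = (-1 + X)/(-4 + X)
(502 + ((-136 + 5) - 91))*(-292 + (3 + Q((-3 - 2)*5))²) = (502 + ((-136 + 5) - 91))*(-292 + (3 + (-1 + (-3 - 2)*5)/(-4 + (-3 - 2)*5))²) = (502 + (-131 - 91))*(-292 + (3 + (-1 - 5*5)/(-4 - 5*5))²) = (502 - 222)*(-292 + (3 + (-1 - 25)/(-4 - 25))²) = 280*(-292 + (3 - 26/(-29))²) = 280*(-292 + (3 - 1/29*(-26))²) = 280*(-292 + (3 + 26/29)²) = 280*(-292 + (113/29)²) = 280*(-292 + 12769/841) = 280*(-232803/841) = -65184840/841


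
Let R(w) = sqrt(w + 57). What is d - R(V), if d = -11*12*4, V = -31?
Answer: -528 - sqrt(26) ≈ -533.10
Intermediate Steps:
d = -528 (d = -132*4 = -528)
R(w) = sqrt(57 + w)
d - R(V) = -528 - sqrt(57 - 31) = -528 - sqrt(26)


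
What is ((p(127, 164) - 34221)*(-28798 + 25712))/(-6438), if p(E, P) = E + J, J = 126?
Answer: -52412624/3219 ≈ -16282.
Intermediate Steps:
p(E, P) = 126 + E (p(E, P) = E + 126 = 126 + E)
((p(127, 164) - 34221)*(-28798 + 25712))/(-6438) = (((126 + 127) - 34221)*(-28798 + 25712))/(-6438) = ((253 - 34221)*(-3086))*(-1/6438) = -33968*(-3086)*(-1/6438) = 104825248*(-1/6438) = -52412624/3219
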